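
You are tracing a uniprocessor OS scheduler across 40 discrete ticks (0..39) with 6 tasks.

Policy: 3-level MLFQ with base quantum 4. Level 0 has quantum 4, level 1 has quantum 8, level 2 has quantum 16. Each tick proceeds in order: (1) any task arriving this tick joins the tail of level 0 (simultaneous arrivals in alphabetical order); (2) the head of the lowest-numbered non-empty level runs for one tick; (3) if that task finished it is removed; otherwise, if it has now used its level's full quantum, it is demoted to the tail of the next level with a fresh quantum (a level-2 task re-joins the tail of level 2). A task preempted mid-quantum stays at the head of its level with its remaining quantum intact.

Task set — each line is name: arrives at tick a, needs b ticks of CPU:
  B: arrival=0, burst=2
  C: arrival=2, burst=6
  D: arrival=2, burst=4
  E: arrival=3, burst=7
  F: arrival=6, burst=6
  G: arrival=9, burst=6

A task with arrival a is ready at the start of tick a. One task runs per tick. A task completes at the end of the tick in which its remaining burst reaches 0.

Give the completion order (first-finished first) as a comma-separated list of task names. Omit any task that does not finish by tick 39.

t=0: L0/L1/L2 = B/-/- → run B
t=1: L0/L1/L2 = B/-/- → run B
t=2: L0/L1/L2 = CD/-/- → run C
t=3: L0/L1/L2 = CDE/-/- → run C
t=4: L0/L1/L2 = CDE/-/- → run C
t=5: L0/L1/L2 = CDE/-/- → run C
t=6: L0/L1/L2 = DEF/C/- → run D
t=7: L0/L1/L2 = DEF/C/- → run D
t=8: L0/L1/L2 = DEF/C/- → run D
t=9: L0/L1/L2 = DEFG/C/- → run D
t=10: L0/L1/L2 = EFG/C/- → run E
t=11: L0/L1/L2 = EFG/C/- → run E
t=12: L0/L1/L2 = EFG/C/- → run E
t=13: L0/L1/L2 = EFG/C/- → run E
t=14: L0/L1/L2 = FG/CE/- → run F
t=15: L0/L1/L2 = FG/CE/- → run F
t=16: L0/L1/L2 = FG/CE/- → run F
t=17: L0/L1/L2 = FG/CE/- → run F
t=18: L0/L1/L2 = G/CEF/- → run G
t=19: L0/L1/L2 = G/CEF/- → run G
t=20: L0/L1/L2 = G/CEF/- → run G
t=21: L0/L1/L2 = G/CEF/- → run G
t=22: L0/L1/L2 = -/CEFG/- → run C
t=23: L0/L1/L2 = -/CEFG/- → run C
t=24: L0/L1/L2 = -/EFG/- → run E
t=25: L0/L1/L2 = -/EFG/- → run E
t=26: L0/L1/L2 = -/EFG/- → run E
t=27: L0/L1/L2 = -/FG/- → run F
t=28: L0/L1/L2 = -/FG/- → run F
t=29: L0/L1/L2 = -/G/- → run G
t=30: L0/L1/L2 = -/G/- → run G
t=31: (idle)
t=32: (idle)
t=33: (idle)
t=34: (idle)
t=35: (idle)
t=36: (idle)
t=37: (idle)
t=38: (idle)
t=39: (idle)

completion order = B, D, C, E, F, G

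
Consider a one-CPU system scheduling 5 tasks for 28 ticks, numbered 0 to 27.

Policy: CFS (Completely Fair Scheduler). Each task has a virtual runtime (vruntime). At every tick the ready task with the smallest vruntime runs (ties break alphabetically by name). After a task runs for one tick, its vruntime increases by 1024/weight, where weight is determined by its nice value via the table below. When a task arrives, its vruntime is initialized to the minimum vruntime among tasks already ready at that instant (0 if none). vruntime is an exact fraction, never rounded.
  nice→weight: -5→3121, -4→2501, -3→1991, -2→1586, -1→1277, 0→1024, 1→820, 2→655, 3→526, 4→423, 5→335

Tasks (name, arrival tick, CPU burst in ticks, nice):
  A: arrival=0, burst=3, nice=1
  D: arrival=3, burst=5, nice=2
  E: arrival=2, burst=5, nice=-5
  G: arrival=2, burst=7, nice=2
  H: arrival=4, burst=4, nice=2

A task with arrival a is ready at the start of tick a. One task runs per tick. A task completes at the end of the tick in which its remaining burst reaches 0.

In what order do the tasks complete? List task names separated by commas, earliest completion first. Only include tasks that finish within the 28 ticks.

t=0: vr[A=0] → run A
t=1: vr[A=256/205] → run A
t=2: vr[A=512/205 E=512/205 G=512/205] → run A
t=3: vr[D=512/205 E=512/205 G=512/205] → run D
t=4: vr[D=109056/26855 E=512/205 G=512/205 H=512/205] → run E
t=5: vr[D=109056/26855 E=1807872/639805 G=512/205 H=512/205] → run G
t=6: vr[D=109056/26855 E=1807872/639805 G=109056/26855 H=512/205] → run H
t=7: vr[D=109056/26855 E=1807872/639805 G=109056/26855 H=109056/26855] → run E
t=8: vr[D=109056/26855 E=2017792/639805 G=109056/26855 H=109056/26855] → run E
t=9: vr[D=109056/26855 E=2227712/639805 G=109056/26855 H=109056/26855] → run E
t=10: vr[D=109056/26855 E=2437632/639805 G=109056/26855 H=109056/26855] → run E
t=11: vr[D=109056/26855 G=109056/26855 H=109056/26855] → run D
t=12: vr[D=30208/5371 G=109056/26855 H=109056/26855] → run G
t=13: vr[D=30208/5371 G=30208/5371 H=109056/26855] → run H
t=14: vr[D=30208/5371 G=30208/5371 H=30208/5371] → run D
t=15: vr[D=193024/26855 G=30208/5371 H=30208/5371] → run G
t=16: vr[D=193024/26855 G=193024/26855 H=30208/5371] → run H
t=17: vr[D=193024/26855 G=193024/26855 H=193024/26855] → run D
t=18: vr[D=235008/26855 G=193024/26855 H=193024/26855] → run G
t=19: vr[D=235008/26855 G=235008/26855 H=193024/26855] → run H
t=20: vr[D=235008/26855 G=235008/26855] → run D
t=21: vr[G=235008/26855] → run G
t=22: vr[G=276992/26855] → run G
t=23: vr[G=318976/26855] → run G
t=24: (idle)
t=25: (idle)
t=26: (idle)
t=27: (idle)

completion order = A, E, H, D, G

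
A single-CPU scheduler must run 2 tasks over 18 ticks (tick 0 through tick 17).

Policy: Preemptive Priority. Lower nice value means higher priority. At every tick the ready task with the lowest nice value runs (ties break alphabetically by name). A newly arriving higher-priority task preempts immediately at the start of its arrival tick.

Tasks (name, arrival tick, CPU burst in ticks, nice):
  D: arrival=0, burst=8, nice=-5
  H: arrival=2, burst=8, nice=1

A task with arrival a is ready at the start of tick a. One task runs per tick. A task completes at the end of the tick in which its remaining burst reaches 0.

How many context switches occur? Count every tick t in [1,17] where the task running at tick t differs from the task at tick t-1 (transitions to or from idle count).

context switches = 2

t=0: ready={D} → run D
t=1: ready={D} → run D
t=2: ready={D,H} → run D
t=3: ready={D,H} → run D
t=4: ready={D,H} → run D
t=5: ready={D,H} → run D
t=6: ready={D,H} → run D
t=7: ready={D,H} → run D
t=8: ready={H} → run H
t=9: ready={H} → run H
t=10: ready={H} → run H
t=11: ready={H} → run H
t=12: ready={H} → run H
t=13: ready={H} → run H
t=14: ready={H} → run H
t=15: ready={H} → run H
t=16: (idle)
t=17: (idle)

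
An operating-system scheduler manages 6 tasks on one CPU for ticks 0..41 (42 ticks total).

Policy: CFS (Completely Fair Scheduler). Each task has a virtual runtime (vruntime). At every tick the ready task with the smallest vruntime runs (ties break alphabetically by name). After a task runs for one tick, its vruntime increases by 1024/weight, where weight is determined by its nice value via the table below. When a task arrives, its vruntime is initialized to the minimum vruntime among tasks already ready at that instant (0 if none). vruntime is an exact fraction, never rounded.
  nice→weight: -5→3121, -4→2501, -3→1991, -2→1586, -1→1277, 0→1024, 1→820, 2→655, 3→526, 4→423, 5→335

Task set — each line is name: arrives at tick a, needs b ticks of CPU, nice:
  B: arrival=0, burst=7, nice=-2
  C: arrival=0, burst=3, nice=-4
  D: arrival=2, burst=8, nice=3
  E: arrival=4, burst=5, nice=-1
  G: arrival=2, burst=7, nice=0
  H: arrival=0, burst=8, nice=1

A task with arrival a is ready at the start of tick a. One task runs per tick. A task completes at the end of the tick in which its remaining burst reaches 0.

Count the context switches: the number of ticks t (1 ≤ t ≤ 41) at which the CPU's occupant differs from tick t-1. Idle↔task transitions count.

t=0: vr[B=0 C=0 H=0] → run B
t=1: vr[B=512/793 C=0 H=0] → run C
t=2: vr[B=512/793 C=1024/2501 D=0 G=0 H=0] → run D
t=3: vr[B=512/793 C=1024/2501 D=512/263 G=0 H=0] → run G
t=4: vr[B=512/793 C=1024/2501 D=512/263 E=0 G=1 H=0] → run E
t=5: vr[B=512/793 C=1024/2501 D=512/263 E=1024/1277 G=1 H=0] → run H
t=6: vr[B=512/793 C=1024/2501 D=512/263 E=1024/1277 G=1 H=256/205] → run C
t=7: vr[B=512/793 C=2048/2501 D=512/263 E=1024/1277 G=1 H=256/205] → run B
t=8: vr[B=1024/793 C=2048/2501 D=512/263 E=1024/1277 G=1 H=256/205] → run E
t=9: vr[B=1024/793 C=2048/2501 D=512/263 E=2048/1277 G=1 H=256/205] → run C
t=10: vr[B=1024/793 D=512/263 E=2048/1277 G=1 H=256/205] → run G
t=11: vr[B=1024/793 D=512/263 E=2048/1277 G=2 H=256/205] → run H
t=12: vr[B=1024/793 D=512/263 E=2048/1277 G=2 H=512/205] → run B
t=13: vr[B=1536/793 D=512/263 E=2048/1277 G=2 H=512/205] → run E
t=14: vr[B=1536/793 D=512/263 E=3072/1277 G=2 H=512/205] → run B
t=15: vr[B=2048/793 D=512/263 E=3072/1277 G=2 H=512/205] → run D
t=16: vr[B=2048/793 D=1024/263 E=3072/1277 G=2 H=512/205] → run G
t=17: vr[B=2048/793 D=1024/263 E=3072/1277 G=3 H=512/205] → run E
t=18: vr[B=2048/793 D=1024/263 E=4096/1277 G=3 H=512/205] → run H
t=19: vr[B=2048/793 D=1024/263 E=4096/1277 G=3 H=768/205] → run B
t=20: vr[B=2560/793 D=1024/263 E=4096/1277 G=3 H=768/205] → run G
t=21: vr[B=2560/793 D=1024/263 E=4096/1277 G=4 H=768/205] → run E
t=22: vr[B=2560/793 D=1024/263 G=4 H=768/205] → run B
t=23: vr[B=3072/793 D=1024/263 G=4 H=768/205] → run H
t=24: vr[B=3072/793 D=1024/263 G=4 H=1024/205] → run B
t=25: vr[D=1024/263 G=4 H=1024/205] → run D
t=26: vr[D=1536/263 G=4 H=1024/205] → run G
t=27: vr[D=1536/263 G=5 H=1024/205] → run H
t=28: vr[D=1536/263 G=5 H=256/41] → run G
t=29: vr[D=1536/263 G=6 H=256/41] → run D
t=30: vr[D=2048/263 G=6 H=256/41] → run G
t=31: vr[D=2048/263 H=256/41] → run H
t=32: vr[D=2048/263 H=1536/205] → run H
t=33: vr[D=2048/263 H=1792/205] → run D
t=34: vr[D=2560/263 H=1792/205] → run H
t=35: vr[D=2560/263] → run D
t=36: vr[D=3072/263] → run D
t=37: vr[D=3584/263] → run D
t=38: (idle)
t=39: (idle)
t=40: (idle)
t=41: (idle)

context switches = 35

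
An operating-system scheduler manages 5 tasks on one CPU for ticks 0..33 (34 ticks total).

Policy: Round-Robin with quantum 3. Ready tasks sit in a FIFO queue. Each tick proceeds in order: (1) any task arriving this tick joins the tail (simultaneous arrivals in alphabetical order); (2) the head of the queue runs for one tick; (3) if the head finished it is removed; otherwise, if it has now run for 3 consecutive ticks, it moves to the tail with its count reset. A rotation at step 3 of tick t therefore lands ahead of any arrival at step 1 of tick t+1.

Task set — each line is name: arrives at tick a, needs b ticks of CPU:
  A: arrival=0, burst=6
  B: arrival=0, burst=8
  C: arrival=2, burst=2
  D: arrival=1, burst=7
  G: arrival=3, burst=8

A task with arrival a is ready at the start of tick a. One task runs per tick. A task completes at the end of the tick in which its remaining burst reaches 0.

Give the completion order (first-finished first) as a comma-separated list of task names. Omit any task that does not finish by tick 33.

t=0: queue=[A,B] q_used=0 → run A
t=1: queue=[A,B,D] q_used=1 → run A
t=2: queue=[A,B,D,C] q_used=2 → run A
t=3: queue=[B,D,C,A,G] q_used=0 → run B
t=4: queue=[B,D,C,A,G] q_used=1 → run B
t=5: queue=[B,D,C,A,G] q_used=2 → run B
t=6: queue=[D,C,A,G,B] q_used=0 → run D
t=7: queue=[D,C,A,G,B] q_used=1 → run D
t=8: queue=[D,C,A,G,B] q_used=2 → run D
t=9: queue=[C,A,G,B,D] q_used=0 → run C
t=10: queue=[C,A,G,B,D] q_used=1 → run C
t=11: queue=[A,G,B,D] q_used=0 → run A
t=12: queue=[A,G,B,D] q_used=1 → run A
t=13: queue=[A,G,B,D] q_used=2 → run A
t=14: queue=[G,B,D] q_used=0 → run G
t=15: queue=[G,B,D] q_used=1 → run G
t=16: queue=[G,B,D] q_used=2 → run G
t=17: queue=[B,D,G] q_used=0 → run B
t=18: queue=[B,D,G] q_used=1 → run B
t=19: queue=[B,D,G] q_used=2 → run B
t=20: queue=[D,G,B] q_used=0 → run D
t=21: queue=[D,G,B] q_used=1 → run D
t=22: queue=[D,G,B] q_used=2 → run D
t=23: queue=[G,B,D] q_used=0 → run G
t=24: queue=[G,B,D] q_used=1 → run G
t=25: queue=[G,B,D] q_used=2 → run G
t=26: queue=[B,D,G] q_used=0 → run B
t=27: queue=[B,D,G] q_used=1 → run B
t=28: queue=[D,G] q_used=0 → run D
t=29: queue=[G] q_used=0 → run G
t=30: queue=[G] q_used=1 → run G
t=31: (idle)
t=32: (idle)
t=33: (idle)

completion order = C, A, B, D, G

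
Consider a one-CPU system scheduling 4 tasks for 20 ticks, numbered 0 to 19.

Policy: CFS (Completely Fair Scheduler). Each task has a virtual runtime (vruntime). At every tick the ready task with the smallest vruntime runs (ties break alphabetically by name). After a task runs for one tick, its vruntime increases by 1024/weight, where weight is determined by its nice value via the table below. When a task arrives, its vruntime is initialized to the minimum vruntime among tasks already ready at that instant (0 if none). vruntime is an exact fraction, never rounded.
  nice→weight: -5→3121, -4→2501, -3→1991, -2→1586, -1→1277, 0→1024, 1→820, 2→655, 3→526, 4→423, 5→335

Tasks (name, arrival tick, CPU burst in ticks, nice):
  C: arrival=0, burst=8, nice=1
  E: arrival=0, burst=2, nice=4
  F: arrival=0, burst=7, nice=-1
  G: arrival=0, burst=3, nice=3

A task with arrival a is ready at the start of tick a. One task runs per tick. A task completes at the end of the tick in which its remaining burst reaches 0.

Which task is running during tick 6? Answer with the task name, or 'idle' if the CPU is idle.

running at tick 6 = F

t=0: vr[C=0 E=0 F=0 G=0] → run C
t=1: vr[C=256/205 E=0 F=0 G=0] → run E
t=2: vr[C=256/205 E=1024/423 F=0 G=0] → run F
t=3: vr[C=256/205 E=1024/423 F=1024/1277 G=0] → run G
t=4: vr[C=256/205 E=1024/423 F=1024/1277 G=512/263] → run F
t=5: vr[C=256/205 E=1024/423 F=2048/1277 G=512/263] → run C
t=6: vr[C=512/205 E=1024/423 F=2048/1277 G=512/263] → run F
t=7: vr[C=512/205 E=1024/423 F=3072/1277 G=512/263] → run G
t=8: vr[C=512/205 E=1024/423 F=3072/1277 G=1024/263] → run F
t=9: vr[C=512/205 E=1024/423 F=4096/1277 G=1024/263] → run E
t=10: vr[C=512/205 F=4096/1277 G=1024/263] → run C
t=11: vr[C=768/205 F=4096/1277 G=1024/263] → run F
t=12: vr[C=768/205 F=5120/1277 G=1024/263] → run C
t=13: vr[C=1024/205 F=5120/1277 G=1024/263] → run G
t=14: vr[C=1024/205 F=5120/1277] → run F
t=15: vr[C=1024/205 F=6144/1277] → run F
t=16: vr[C=1024/205] → run C
t=17: vr[C=256/41] → run C
t=18: vr[C=1536/205] → run C
t=19: vr[C=1792/205] → run C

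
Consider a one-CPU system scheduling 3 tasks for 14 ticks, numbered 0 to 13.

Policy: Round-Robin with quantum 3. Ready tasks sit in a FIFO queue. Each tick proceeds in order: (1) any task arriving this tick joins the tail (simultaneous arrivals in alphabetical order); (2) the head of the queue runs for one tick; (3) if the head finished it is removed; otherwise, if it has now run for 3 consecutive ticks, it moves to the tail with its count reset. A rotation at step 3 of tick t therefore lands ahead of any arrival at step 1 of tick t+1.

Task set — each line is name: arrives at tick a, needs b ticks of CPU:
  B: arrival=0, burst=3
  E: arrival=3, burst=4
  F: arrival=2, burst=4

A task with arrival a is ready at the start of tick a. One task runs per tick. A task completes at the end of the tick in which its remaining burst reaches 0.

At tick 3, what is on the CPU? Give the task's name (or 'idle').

running at tick 3 = F

t=0: queue=[B] q_used=0 → run B
t=1: queue=[B] q_used=1 → run B
t=2: queue=[B,F] q_used=2 → run B
t=3: queue=[F,E] q_used=0 → run F
t=4: queue=[F,E] q_used=1 → run F
t=5: queue=[F,E] q_used=2 → run F
t=6: queue=[E,F] q_used=0 → run E
t=7: queue=[E,F] q_used=1 → run E
t=8: queue=[E,F] q_used=2 → run E
t=9: queue=[F,E] q_used=0 → run F
t=10: queue=[E] q_used=0 → run E
t=11: (idle)
t=12: (idle)
t=13: (idle)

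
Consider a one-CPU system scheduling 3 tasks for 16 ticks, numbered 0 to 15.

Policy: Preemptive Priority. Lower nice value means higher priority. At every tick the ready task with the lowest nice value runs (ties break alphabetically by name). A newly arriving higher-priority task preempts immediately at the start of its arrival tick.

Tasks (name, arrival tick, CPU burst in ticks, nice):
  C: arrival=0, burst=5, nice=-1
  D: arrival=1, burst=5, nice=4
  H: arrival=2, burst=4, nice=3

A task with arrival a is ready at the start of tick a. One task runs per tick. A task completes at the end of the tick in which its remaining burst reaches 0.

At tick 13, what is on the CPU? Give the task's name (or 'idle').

t=0: ready={C} → run C
t=1: ready={C,D} → run C
t=2: ready={C,D,H} → run C
t=3: ready={C,D,H} → run C
t=4: ready={C,D,H} → run C
t=5: ready={D,H} → run H
t=6: ready={D,H} → run H
t=7: ready={D,H} → run H
t=8: ready={D,H} → run H
t=9: ready={D} → run D
t=10: ready={D} → run D
t=11: ready={D} → run D
t=12: ready={D} → run D
t=13: ready={D} → run D
t=14: (idle)
t=15: (idle)

running at tick 13 = D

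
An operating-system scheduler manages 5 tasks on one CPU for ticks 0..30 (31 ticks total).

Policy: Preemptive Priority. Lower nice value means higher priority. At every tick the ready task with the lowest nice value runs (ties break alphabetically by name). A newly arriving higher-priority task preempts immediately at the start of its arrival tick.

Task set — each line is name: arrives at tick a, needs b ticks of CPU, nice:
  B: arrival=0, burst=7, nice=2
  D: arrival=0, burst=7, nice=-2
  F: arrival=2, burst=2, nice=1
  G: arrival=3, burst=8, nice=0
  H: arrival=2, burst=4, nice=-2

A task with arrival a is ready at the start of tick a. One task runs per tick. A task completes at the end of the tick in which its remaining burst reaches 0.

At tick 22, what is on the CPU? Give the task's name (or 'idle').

running at tick 22 = B

t=0: ready={B,D} → run D
t=1: ready={B,D} → run D
t=2: ready={B,D,F,H} → run D
t=3: ready={B,D,F,G,H} → run D
t=4: ready={B,D,F,G,H} → run D
t=5: ready={B,D,F,G,H} → run D
t=6: ready={B,D,F,G,H} → run D
t=7: ready={B,F,G,H} → run H
t=8: ready={B,F,G,H} → run H
t=9: ready={B,F,G,H} → run H
t=10: ready={B,F,G,H} → run H
t=11: ready={B,F,G} → run G
t=12: ready={B,F,G} → run G
t=13: ready={B,F,G} → run G
t=14: ready={B,F,G} → run G
t=15: ready={B,F,G} → run G
t=16: ready={B,F,G} → run G
t=17: ready={B,F,G} → run G
t=18: ready={B,F,G} → run G
t=19: ready={B,F} → run F
t=20: ready={B,F} → run F
t=21: ready={B} → run B
t=22: ready={B} → run B
t=23: ready={B} → run B
t=24: ready={B} → run B
t=25: ready={B} → run B
t=26: ready={B} → run B
t=27: ready={B} → run B
t=28: (idle)
t=29: (idle)
t=30: (idle)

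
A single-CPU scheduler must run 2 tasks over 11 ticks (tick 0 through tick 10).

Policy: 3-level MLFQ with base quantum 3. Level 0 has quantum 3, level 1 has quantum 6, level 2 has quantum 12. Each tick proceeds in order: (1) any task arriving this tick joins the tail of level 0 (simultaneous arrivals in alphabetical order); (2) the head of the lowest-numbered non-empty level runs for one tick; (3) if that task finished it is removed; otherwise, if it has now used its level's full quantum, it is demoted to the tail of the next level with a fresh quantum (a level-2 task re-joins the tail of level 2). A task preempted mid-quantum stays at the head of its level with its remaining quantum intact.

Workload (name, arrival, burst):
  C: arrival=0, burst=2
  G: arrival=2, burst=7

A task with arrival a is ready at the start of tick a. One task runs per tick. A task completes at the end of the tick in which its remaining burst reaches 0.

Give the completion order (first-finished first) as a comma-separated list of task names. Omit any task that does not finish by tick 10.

completion order = C, G

t=0: L0/L1/L2 = C/-/- → run C
t=1: L0/L1/L2 = C/-/- → run C
t=2: L0/L1/L2 = G/-/- → run G
t=3: L0/L1/L2 = G/-/- → run G
t=4: L0/L1/L2 = G/-/- → run G
t=5: L0/L1/L2 = -/G/- → run G
t=6: L0/L1/L2 = -/G/- → run G
t=7: L0/L1/L2 = -/G/- → run G
t=8: L0/L1/L2 = -/G/- → run G
t=9: (idle)
t=10: (idle)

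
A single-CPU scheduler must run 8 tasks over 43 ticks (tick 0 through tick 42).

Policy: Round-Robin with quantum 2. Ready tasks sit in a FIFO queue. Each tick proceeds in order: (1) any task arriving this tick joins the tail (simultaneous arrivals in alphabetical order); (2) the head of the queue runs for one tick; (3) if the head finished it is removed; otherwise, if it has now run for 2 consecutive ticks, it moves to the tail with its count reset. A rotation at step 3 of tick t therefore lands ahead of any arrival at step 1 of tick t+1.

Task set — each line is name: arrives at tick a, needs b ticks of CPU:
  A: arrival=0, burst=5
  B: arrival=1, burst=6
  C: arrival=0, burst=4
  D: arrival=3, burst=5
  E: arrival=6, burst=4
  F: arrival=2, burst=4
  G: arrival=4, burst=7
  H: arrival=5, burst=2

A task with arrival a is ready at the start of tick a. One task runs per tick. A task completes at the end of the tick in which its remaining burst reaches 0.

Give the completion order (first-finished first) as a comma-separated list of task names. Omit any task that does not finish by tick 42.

completion order = C, H, A, F, B, E, D, G

t=0: queue=[A,C] q_used=0 → run A
t=1: queue=[A,C,B] q_used=1 → run A
t=2: queue=[C,B,A,F] q_used=0 → run C
t=3: queue=[C,B,A,F,D] q_used=1 → run C
t=4: queue=[B,A,F,D,C,G] q_used=0 → run B
t=5: queue=[B,A,F,D,C,G,H] q_used=1 → run B
t=6: queue=[A,F,D,C,G,H,B,E] q_used=0 → run A
t=7: queue=[A,F,D,C,G,H,B,E] q_used=1 → run A
t=8: queue=[F,D,C,G,H,B,E,A] q_used=0 → run F
t=9: queue=[F,D,C,G,H,B,E,A] q_used=1 → run F
t=10: queue=[D,C,G,H,B,E,A,F] q_used=0 → run D
t=11: queue=[D,C,G,H,B,E,A,F] q_used=1 → run D
t=12: queue=[C,G,H,B,E,A,F,D] q_used=0 → run C
t=13: queue=[C,G,H,B,E,A,F,D] q_used=1 → run C
t=14: queue=[G,H,B,E,A,F,D] q_used=0 → run G
t=15: queue=[G,H,B,E,A,F,D] q_used=1 → run G
t=16: queue=[H,B,E,A,F,D,G] q_used=0 → run H
t=17: queue=[H,B,E,A,F,D,G] q_used=1 → run H
t=18: queue=[B,E,A,F,D,G] q_used=0 → run B
t=19: queue=[B,E,A,F,D,G] q_used=1 → run B
t=20: queue=[E,A,F,D,G,B] q_used=0 → run E
t=21: queue=[E,A,F,D,G,B] q_used=1 → run E
t=22: queue=[A,F,D,G,B,E] q_used=0 → run A
t=23: queue=[F,D,G,B,E] q_used=0 → run F
t=24: queue=[F,D,G,B,E] q_used=1 → run F
t=25: queue=[D,G,B,E] q_used=0 → run D
t=26: queue=[D,G,B,E] q_used=1 → run D
t=27: queue=[G,B,E,D] q_used=0 → run G
t=28: queue=[G,B,E,D] q_used=1 → run G
t=29: queue=[B,E,D,G] q_used=0 → run B
t=30: queue=[B,E,D,G] q_used=1 → run B
t=31: queue=[E,D,G] q_used=0 → run E
t=32: queue=[E,D,G] q_used=1 → run E
t=33: queue=[D,G] q_used=0 → run D
t=34: queue=[G] q_used=0 → run G
t=35: queue=[G] q_used=1 → run G
t=36: queue=[G] q_used=0 → run G
t=37: (idle)
t=38: (idle)
t=39: (idle)
t=40: (idle)
t=41: (idle)
t=42: (idle)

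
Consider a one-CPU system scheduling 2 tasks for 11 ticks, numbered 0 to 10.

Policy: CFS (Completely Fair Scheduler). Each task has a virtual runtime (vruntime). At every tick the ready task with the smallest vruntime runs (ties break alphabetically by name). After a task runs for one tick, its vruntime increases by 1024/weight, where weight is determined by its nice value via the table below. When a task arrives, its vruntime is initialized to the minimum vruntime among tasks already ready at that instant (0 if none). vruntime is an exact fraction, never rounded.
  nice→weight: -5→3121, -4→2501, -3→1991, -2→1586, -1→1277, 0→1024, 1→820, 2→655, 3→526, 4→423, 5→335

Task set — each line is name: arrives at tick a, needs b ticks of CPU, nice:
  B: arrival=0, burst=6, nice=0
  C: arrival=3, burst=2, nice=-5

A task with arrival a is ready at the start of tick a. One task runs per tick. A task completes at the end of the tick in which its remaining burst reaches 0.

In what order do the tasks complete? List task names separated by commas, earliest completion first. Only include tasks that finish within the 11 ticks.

completion order = C, B

t=0: vr[B=0] → run B
t=1: vr[B=1] → run B
t=2: vr[B=2] → run B
t=3: vr[B=3 C=3] → run B
t=4: vr[B=4 C=3] → run C
t=5: vr[B=4 C=10387/3121] → run C
t=6: vr[B=4] → run B
t=7: vr[B=5] → run B
t=8: (idle)
t=9: (idle)
t=10: (idle)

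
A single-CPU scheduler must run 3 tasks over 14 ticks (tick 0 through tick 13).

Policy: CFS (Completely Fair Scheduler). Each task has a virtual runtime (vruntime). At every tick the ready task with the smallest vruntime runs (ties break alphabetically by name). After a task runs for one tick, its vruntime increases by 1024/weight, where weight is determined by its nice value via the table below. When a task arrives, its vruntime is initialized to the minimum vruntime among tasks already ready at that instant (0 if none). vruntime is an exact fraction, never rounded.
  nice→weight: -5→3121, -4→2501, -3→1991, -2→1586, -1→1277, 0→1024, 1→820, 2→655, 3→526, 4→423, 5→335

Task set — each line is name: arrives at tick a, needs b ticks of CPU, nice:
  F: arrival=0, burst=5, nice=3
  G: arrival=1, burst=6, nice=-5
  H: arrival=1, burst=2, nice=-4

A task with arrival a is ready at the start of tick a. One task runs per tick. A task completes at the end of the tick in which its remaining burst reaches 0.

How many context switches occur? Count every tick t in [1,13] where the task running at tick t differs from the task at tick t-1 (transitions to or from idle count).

t=0: vr[F=0] → run F
t=1: vr[F=512/263 G=512/263 H=512/263] → run F
t=2: vr[F=1024/263 G=512/263 H=512/263] → run G
t=3: vr[F=1024/263 G=1867264/820823 H=512/263] → run H
t=4: vr[F=1024/263 G=1867264/820823 H=1549824/657763] → run G
t=5: vr[F=1024/263 G=2136576/820823 H=1549824/657763] → run H
t=6: vr[F=1024/263 G=2136576/820823] → run G
t=7: vr[F=1024/263 G=2405888/820823] → run G
t=8: vr[F=1024/263 G=2675200/820823] → run G
t=9: vr[F=1024/263 G=2944512/820823] → run G
t=10: vr[F=1024/263] → run F
t=11: vr[F=1536/263] → run F
t=12: vr[F=2048/263] → run F
t=13: (idle)

context switches = 7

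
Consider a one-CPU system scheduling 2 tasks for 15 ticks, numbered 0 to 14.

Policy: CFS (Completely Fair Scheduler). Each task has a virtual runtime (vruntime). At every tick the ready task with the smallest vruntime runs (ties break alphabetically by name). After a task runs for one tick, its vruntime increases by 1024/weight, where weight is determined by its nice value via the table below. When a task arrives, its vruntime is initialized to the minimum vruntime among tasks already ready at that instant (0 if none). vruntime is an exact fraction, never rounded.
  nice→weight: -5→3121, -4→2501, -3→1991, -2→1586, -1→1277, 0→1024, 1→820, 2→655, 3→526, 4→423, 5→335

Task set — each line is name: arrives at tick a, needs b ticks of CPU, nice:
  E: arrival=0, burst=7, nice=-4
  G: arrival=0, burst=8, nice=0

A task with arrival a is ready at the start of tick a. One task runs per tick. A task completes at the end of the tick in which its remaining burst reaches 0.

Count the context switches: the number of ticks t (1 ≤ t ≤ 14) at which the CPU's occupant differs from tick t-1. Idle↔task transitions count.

t=0: vr[E=0 G=0] → run E
t=1: vr[E=1024/2501 G=0] → run G
t=2: vr[E=1024/2501 G=1] → run E
t=3: vr[E=2048/2501 G=1] → run E
t=4: vr[E=3072/2501 G=1] → run G
t=5: vr[E=3072/2501 G=2] → run E
t=6: vr[E=4096/2501 G=2] → run E
t=7: vr[E=5120/2501 G=2] → run G
t=8: vr[E=5120/2501 G=3] → run E
t=9: vr[E=6144/2501 G=3] → run E
t=10: vr[G=3] → run G
t=11: vr[G=4] → run G
t=12: vr[G=5] → run G
t=13: vr[G=6] → run G
t=14: vr[G=7] → run G

context switches = 7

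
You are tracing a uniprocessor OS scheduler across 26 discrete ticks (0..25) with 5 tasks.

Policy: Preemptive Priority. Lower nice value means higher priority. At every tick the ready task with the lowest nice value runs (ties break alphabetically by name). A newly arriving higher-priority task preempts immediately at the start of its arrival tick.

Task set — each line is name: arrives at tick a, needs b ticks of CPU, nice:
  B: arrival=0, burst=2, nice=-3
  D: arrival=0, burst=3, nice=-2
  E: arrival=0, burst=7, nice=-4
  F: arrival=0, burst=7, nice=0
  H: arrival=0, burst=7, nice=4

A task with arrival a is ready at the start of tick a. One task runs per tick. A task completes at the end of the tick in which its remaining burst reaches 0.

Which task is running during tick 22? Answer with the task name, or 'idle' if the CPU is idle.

running at tick 22 = H

t=0: ready={B,D,E,F,H} → run E
t=1: ready={B,D,E,F,H} → run E
t=2: ready={B,D,E,F,H} → run E
t=3: ready={B,D,E,F,H} → run E
t=4: ready={B,D,E,F,H} → run E
t=5: ready={B,D,E,F,H} → run E
t=6: ready={B,D,E,F,H} → run E
t=7: ready={B,D,F,H} → run B
t=8: ready={B,D,F,H} → run B
t=9: ready={D,F,H} → run D
t=10: ready={D,F,H} → run D
t=11: ready={D,F,H} → run D
t=12: ready={F,H} → run F
t=13: ready={F,H} → run F
t=14: ready={F,H} → run F
t=15: ready={F,H} → run F
t=16: ready={F,H} → run F
t=17: ready={F,H} → run F
t=18: ready={F,H} → run F
t=19: ready={H} → run H
t=20: ready={H} → run H
t=21: ready={H} → run H
t=22: ready={H} → run H
t=23: ready={H} → run H
t=24: ready={H} → run H
t=25: ready={H} → run H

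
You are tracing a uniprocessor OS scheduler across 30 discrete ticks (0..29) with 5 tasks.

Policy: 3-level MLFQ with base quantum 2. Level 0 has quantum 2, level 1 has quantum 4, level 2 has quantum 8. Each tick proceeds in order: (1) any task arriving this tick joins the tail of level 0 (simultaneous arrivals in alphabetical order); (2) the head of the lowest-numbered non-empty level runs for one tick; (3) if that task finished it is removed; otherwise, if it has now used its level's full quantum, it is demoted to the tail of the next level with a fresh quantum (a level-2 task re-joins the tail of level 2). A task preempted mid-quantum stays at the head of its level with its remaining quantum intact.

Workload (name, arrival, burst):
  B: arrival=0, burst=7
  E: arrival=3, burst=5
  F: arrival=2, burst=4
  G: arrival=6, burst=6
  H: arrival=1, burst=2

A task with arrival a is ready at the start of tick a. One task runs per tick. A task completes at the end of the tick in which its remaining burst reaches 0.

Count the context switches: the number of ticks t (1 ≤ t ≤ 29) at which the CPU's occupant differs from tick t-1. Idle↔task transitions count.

context switches = 10

t=0: L0/L1/L2 = B/-/- → run B
t=1: L0/L1/L2 = BH/-/- → run B
t=2: L0/L1/L2 = HF/B/- → run H
t=3: L0/L1/L2 = HFE/B/- → run H
t=4: L0/L1/L2 = FE/B/- → run F
t=5: L0/L1/L2 = FE/B/- → run F
t=6: L0/L1/L2 = EG/BF/- → run E
t=7: L0/L1/L2 = EG/BF/- → run E
t=8: L0/L1/L2 = G/BFE/- → run G
t=9: L0/L1/L2 = G/BFE/- → run G
t=10: L0/L1/L2 = -/BFEG/- → run B
t=11: L0/L1/L2 = -/BFEG/- → run B
t=12: L0/L1/L2 = -/BFEG/- → run B
t=13: L0/L1/L2 = -/BFEG/- → run B
t=14: L0/L1/L2 = -/FEG/B → run F
t=15: L0/L1/L2 = -/FEG/B → run F
t=16: L0/L1/L2 = -/EG/B → run E
t=17: L0/L1/L2 = -/EG/B → run E
t=18: L0/L1/L2 = -/EG/B → run E
t=19: L0/L1/L2 = -/G/B → run G
t=20: L0/L1/L2 = -/G/B → run G
t=21: L0/L1/L2 = -/G/B → run G
t=22: L0/L1/L2 = -/G/B → run G
t=23: L0/L1/L2 = -/-/B → run B
t=24: (idle)
t=25: (idle)
t=26: (idle)
t=27: (idle)
t=28: (idle)
t=29: (idle)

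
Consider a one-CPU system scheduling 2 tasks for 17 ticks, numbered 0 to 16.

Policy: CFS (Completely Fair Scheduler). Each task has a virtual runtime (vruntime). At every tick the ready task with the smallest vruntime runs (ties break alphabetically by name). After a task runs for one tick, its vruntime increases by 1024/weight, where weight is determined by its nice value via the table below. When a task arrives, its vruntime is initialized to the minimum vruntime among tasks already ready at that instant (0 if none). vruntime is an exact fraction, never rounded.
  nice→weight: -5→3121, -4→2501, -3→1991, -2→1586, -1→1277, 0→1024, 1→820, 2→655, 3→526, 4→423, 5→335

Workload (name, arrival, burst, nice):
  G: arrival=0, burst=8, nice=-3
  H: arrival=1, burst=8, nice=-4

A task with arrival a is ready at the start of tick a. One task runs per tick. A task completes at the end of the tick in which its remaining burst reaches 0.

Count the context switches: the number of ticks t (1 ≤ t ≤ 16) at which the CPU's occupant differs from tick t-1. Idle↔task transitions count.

t=0: vr[G=0] → run G
t=1: vr[G=1024/1991 H=1024/1991] → run G
t=2: vr[G=2048/1991 H=1024/1991] → run H
t=3: vr[G=2048/1991 H=4599808/4979491] → run H
t=4: vr[G=2048/1991 H=6638592/4979491] → run G
t=5: vr[G=3072/1991 H=6638592/4979491] → run H
t=6: vr[G=3072/1991 H=8677376/4979491] → run G
t=7: vr[G=4096/1991 H=8677376/4979491] → run H
t=8: vr[G=4096/1991 H=10716160/4979491] → run G
t=9: vr[G=5120/1991 H=10716160/4979491] → run H
t=10: vr[G=5120/1991 H=12754944/4979491] → run H
t=11: vr[G=5120/1991 H=14793728/4979491] → run G
t=12: vr[G=6144/1991 H=14793728/4979491] → run H
t=13: vr[G=6144/1991 H=16832512/4979491] → run G
t=14: vr[G=7168/1991 H=16832512/4979491] → run H
t=15: vr[G=7168/1991] → run G
t=16: (idle)

context switches = 13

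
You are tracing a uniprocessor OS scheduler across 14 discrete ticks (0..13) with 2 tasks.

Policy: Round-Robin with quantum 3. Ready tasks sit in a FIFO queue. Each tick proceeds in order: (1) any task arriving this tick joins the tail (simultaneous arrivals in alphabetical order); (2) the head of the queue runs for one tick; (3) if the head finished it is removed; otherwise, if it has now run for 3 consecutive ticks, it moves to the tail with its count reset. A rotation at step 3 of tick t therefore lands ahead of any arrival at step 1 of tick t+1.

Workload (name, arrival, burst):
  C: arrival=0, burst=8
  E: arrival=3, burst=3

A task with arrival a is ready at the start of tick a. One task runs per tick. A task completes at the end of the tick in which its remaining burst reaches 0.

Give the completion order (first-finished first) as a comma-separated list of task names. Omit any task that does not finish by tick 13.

t=0: queue=[C] q_used=0 → run C
t=1: queue=[C] q_used=1 → run C
t=2: queue=[C] q_used=2 → run C
t=3: queue=[C,E] q_used=0 → run C
t=4: queue=[C,E] q_used=1 → run C
t=5: queue=[C,E] q_used=2 → run C
t=6: queue=[E,C] q_used=0 → run E
t=7: queue=[E,C] q_used=1 → run E
t=8: queue=[E,C] q_used=2 → run E
t=9: queue=[C] q_used=0 → run C
t=10: queue=[C] q_used=1 → run C
t=11: (idle)
t=12: (idle)
t=13: (idle)

completion order = E, C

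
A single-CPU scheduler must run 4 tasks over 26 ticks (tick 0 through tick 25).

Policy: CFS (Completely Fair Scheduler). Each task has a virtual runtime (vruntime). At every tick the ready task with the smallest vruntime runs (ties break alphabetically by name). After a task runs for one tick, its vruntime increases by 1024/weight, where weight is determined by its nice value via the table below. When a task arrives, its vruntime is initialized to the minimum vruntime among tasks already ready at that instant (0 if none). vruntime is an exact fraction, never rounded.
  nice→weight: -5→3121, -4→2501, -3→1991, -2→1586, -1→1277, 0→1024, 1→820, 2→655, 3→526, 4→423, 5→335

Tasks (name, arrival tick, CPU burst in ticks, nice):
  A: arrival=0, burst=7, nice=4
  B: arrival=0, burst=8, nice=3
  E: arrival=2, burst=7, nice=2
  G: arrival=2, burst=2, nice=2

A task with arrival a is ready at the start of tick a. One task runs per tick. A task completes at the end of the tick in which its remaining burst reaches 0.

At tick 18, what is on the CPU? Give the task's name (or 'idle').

running at tick 18 = E

t=0: vr[A=0 B=0] → run A
t=1: vr[A=1024/423 B=0] → run B
t=2: vr[A=1024/423 B=512/263 E=512/263 G=512/263] → run B
t=3: vr[A=1024/423 B=1024/263 E=512/263 G=512/263] → run E
t=4: vr[A=1024/423 B=1024/263 E=604672/172265 G=512/263] → run G
t=5: vr[A=1024/423 B=1024/263 E=604672/172265 G=604672/172265] → run A
t=6: vr[A=2048/423 B=1024/263 E=604672/172265 G=604672/172265] → run E
t=7: vr[A=2048/423 B=1024/263 E=873984/172265 G=604672/172265] → run G
t=8: vr[A=2048/423 B=1024/263 E=873984/172265] → run B
t=9: vr[A=2048/423 B=1536/263 E=873984/172265] → run A
t=10: vr[A=1024/141 B=1536/263 E=873984/172265] → run E
t=11: vr[A=1024/141 B=1536/263 E=1143296/172265] → run B
t=12: vr[A=1024/141 B=2048/263 E=1143296/172265] → run E
t=13: vr[A=1024/141 B=2048/263 E=1412608/172265] → run A
t=14: vr[A=4096/423 B=2048/263 E=1412608/172265] → run B
t=15: vr[A=4096/423 B=2560/263 E=1412608/172265] → run E
t=16: vr[A=4096/423 B=2560/263 E=336384/34453] → run A
t=17: vr[A=5120/423 B=2560/263 E=336384/34453] → run B
t=18: vr[A=5120/423 B=3072/263 E=336384/34453] → run E
t=19: vr[A=5120/423 B=3072/263 E=1951232/172265] → run E
t=20: vr[A=5120/423 B=3072/263] → run B
t=21: vr[A=5120/423 B=3584/263] → run A
t=22: vr[A=2048/141 B=3584/263] → run B
t=23: vr[A=2048/141] → run A
t=24: (idle)
t=25: (idle)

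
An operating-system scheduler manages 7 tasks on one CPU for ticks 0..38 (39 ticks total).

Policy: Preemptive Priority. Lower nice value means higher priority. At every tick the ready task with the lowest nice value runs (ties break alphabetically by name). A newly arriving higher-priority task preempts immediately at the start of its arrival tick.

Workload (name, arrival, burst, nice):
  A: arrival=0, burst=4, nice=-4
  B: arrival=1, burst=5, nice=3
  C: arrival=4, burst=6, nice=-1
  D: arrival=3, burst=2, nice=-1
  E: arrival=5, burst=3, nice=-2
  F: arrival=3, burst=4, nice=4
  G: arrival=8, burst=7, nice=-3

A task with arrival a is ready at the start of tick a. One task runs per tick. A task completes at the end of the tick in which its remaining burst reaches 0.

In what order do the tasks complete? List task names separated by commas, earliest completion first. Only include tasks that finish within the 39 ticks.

t=0: ready={A} → run A
t=1: ready={A,B} → run A
t=2: ready={A,B} → run A
t=3: ready={A,B,D,F} → run A
t=4: ready={B,C,D,F} → run C
t=5: ready={B,C,D,E,F} → run E
t=6: ready={B,C,D,E,F} → run E
t=7: ready={B,C,D,E,F} → run E
t=8: ready={B,C,D,F,G} → run G
t=9: ready={B,C,D,F,G} → run G
t=10: ready={B,C,D,F,G} → run G
t=11: ready={B,C,D,F,G} → run G
t=12: ready={B,C,D,F,G} → run G
t=13: ready={B,C,D,F,G} → run G
t=14: ready={B,C,D,F,G} → run G
t=15: ready={B,C,D,F} → run C
t=16: ready={B,C,D,F} → run C
t=17: ready={B,C,D,F} → run C
t=18: ready={B,C,D,F} → run C
t=19: ready={B,C,D,F} → run C
t=20: ready={B,D,F} → run D
t=21: ready={B,D,F} → run D
t=22: ready={B,F} → run B
t=23: ready={B,F} → run B
t=24: ready={B,F} → run B
t=25: ready={B,F} → run B
t=26: ready={B,F} → run B
t=27: ready={F} → run F
t=28: ready={F} → run F
t=29: ready={F} → run F
t=30: ready={F} → run F
t=31: (idle)
t=32: (idle)
t=33: (idle)
t=34: (idle)
t=35: (idle)
t=36: (idle)
t=37: (idle)
t=38: (idle)

completion order = A, E, G, C, D, B, F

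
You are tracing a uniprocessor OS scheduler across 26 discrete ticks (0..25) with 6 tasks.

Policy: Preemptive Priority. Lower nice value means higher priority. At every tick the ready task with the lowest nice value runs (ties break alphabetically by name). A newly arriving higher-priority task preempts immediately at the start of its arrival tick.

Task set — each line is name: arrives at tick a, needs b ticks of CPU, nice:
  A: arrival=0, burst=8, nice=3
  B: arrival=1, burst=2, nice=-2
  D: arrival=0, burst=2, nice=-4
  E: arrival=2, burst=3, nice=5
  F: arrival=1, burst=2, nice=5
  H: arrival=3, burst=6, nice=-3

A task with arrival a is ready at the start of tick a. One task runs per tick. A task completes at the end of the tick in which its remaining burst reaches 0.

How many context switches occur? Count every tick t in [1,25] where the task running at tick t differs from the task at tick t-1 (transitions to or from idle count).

t=0: ready={A,D} → run D
t=1: ready={A,B,D,F} → run D
t=2: ready={A,B,E,F} → run B
t=3: ready={A,B,E,F,H} → run H
t=4: ready={A,B,E,F,H} → run H
t=5: ready={A,B,E,F,H} → run H
t=6: ready={A,B,E,F,H} → run H
t=7: ready={A,B,E,F,H} → run H
t=8: ready={A,B,E,F,H} → run H
t=9: ready={A,B,E,F} → run B
t=10: ready={A,E,F} → run A
t=11: ready={A,E,F} → run A
t=12: ready={A,E,F} → run A
t=13: ready={A,E,F} → run A
t=14: ready={A,E,F} → run A
t=15: ready={A,E,F} → run A
t=16: ready={A,E,F} → run A
t=17: ready={A,E,F} → run A
t=18: ready={E,F} → run E
t=19: ready={E,F} → run E
t=20: ready={E,F} → run E
t=21: ready={F} → run F
t=22: ready={F} → run F
t=23: (idle)
t=24: (idle)
t=25: (idle)

context switches = 7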